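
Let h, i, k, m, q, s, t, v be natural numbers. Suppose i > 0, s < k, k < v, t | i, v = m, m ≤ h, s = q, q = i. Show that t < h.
t | i and i > 0, so t ≤ i. s = q and q = i, so s = i. Since v = m and k < v, k < m. Because s < k, s < m. s = i, so i < m. m ≤ h, so i < h. Since t ≤ i, t < h.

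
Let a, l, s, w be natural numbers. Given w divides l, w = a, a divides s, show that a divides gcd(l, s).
w = a and w divides l, so a divides l. Since a divides s, a divides gcd(l, s).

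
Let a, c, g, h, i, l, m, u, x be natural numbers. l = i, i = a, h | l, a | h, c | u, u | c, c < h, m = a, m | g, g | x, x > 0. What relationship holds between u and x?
u < x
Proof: l = i and i = a, so l = a. h | l, so h | a. Since a | h, h = a. c | u and u | c, thus c = u. c < h, so u < h. Since h = a, u < a. Because m | g and g | x, m | x. m = a, so a | x. Since x > 0, a ≤ x. Since u < a, u < x.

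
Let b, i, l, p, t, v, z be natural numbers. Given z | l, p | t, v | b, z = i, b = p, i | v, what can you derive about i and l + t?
i | l + t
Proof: Since z = i and z | l, i | l. b = p and v | b, hence v | p. Since i | v, i | p. Since p | t, i | t. Since i | l, i | l + t.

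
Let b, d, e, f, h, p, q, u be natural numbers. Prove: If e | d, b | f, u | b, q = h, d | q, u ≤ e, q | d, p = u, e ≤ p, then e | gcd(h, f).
d | q and q | d, so d = q. e | d, so e | q. q = h, so e | h. Since p = u and e ≤ p, e ≤ u. u ≤ e, so u = e. Since u | b and b | f, u | f. Since u = e, e | f. Because e | h, e | gcd(h, f).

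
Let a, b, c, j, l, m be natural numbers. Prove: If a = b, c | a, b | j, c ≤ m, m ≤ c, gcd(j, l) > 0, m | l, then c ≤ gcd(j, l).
a = b and c | a, therefore c | b. b | j, so c | j. m ≤ c and c ≤ m, thus m = c. Since m | l, c | l. Since c | j, c | gcd(j, l). Since gcd(j, l) > 0, c ≤ gcd(j, l).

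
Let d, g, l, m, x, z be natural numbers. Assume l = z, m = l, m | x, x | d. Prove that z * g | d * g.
m | x and x | d, hence m | d. From m = l, l | d. Since l = z, z | d. Then z * g | d * g.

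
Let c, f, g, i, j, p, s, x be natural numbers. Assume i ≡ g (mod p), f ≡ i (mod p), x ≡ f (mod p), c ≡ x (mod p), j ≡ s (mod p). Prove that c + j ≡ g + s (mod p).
c ≡ x (mod p) and x ≡ f (mod p), hence c ≡ f (mod p). f ≡ i (mod p), so c ≡ i (mod p). Since i ≡ g (mod p), c ≡ g (mod p). j ≡ s (mod p), so c + j ≡ g + s (mod p).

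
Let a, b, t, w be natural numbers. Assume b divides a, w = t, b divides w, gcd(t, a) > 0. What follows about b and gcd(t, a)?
b ≤ gcd(t, a)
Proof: Because w = t and b divides w, b divides t. b divides a, so b divides gcd(t, a). Because gcd(t, a) > 0, b ≤ gcd(t, a).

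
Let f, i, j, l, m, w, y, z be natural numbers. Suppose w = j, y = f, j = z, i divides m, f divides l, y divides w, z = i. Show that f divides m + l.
Since w = j and j = z, w = z. z = i, so w = i. y divides w, so y divides i. i divides m, so y divides m. Since y = f, f divides m. f divides l, so f divides m + l.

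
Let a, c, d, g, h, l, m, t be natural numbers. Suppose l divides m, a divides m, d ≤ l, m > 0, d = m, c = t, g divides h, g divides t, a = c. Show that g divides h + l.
d = m and d ≤ l, therefore m ≤ l. l divides m and m > 0, hence l ≤ m. m ≤ l, so m = l. From a = c and c = t, a = t. a divides m, so t divides m. g divides t, so g divides m. m = l, so g divides l. Since g divides h, g divides h + l.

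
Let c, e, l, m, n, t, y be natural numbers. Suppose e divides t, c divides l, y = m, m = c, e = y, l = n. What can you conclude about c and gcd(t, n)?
c divides gcd(t, n)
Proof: From y = m and m = c, y = c. e = y and e divides t, so y divides t. y = c, so c divides t. From l = n and c divides l, c divides n. Since c divides t, c divides gcd(t, n).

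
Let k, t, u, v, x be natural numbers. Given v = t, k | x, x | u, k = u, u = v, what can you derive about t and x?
t = x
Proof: Since k = u and k | x, u | x. Since x | u, x = u. Since u = v, x = v. Because v = t, x = t. Then t = x.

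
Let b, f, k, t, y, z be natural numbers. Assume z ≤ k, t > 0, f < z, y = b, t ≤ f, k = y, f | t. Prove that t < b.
Because k = y and y = b, k = b. f | t and t > 0, so f ≤ t. t ≤ f, so f = t. From f < z, t < z. z ≤ k, so t < k. Because k = b, t < b.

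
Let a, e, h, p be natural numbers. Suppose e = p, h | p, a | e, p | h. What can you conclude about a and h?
a | h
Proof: p | h and h | p, thus p = h. Since e = p, e = h. a | e, so a | h.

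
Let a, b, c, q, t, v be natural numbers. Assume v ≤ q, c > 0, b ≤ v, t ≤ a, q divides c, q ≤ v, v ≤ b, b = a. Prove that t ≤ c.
Because q ≤ v and v ≤ q, q = v. Since v ≤ b and b ≤ v, v = b. Since b = a, v = a. Because q = v, q = a. Because q divides c, a divides c. Since c > 0, a ≤ c. t ≤ a, so t ≤ c.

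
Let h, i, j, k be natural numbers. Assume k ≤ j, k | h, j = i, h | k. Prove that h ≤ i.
k | h and h | k, therefore k = h. Since k ≤ j, h ≤ j. j = i, so h ≤ i.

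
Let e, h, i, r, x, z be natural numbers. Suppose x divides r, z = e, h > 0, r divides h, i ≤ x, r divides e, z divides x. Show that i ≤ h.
z = e and z divides x, therefore e divides x. r divides e, so r divides x. x divides r, so r = x. r divides h, so x divides h. Since h > 0, x ≤ h. i ≤ x, so i ≤ h.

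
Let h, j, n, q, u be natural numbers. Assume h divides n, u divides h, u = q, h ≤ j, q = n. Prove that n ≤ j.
u = q and u divides h, hence q divides h. Since q = n, n divides h. h divides n, so h = n. h ≤ j, so n ≤ j.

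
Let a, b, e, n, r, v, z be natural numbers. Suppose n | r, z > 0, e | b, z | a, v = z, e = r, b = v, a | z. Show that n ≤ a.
Since z | a and a | z, z = a. b = v and e | b, so e | v. Since e = r, r | v. n | r, so n | v. Since v = z, n | z. Since z > 0, n ≤ z. Since z = a, n ≤ a.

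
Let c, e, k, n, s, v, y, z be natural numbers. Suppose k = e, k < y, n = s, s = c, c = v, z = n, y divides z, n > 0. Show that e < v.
k = e and k < y, thus e < y. n = s and s = c, therefore n = c. Since c = v, n = v. From z = n and y divides z, y divides n. n > 0, so y ≤ n. n = v, so y ≤ v. Because e < y, e < v.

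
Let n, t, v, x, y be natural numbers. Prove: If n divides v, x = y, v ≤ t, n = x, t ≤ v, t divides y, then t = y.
v ≤ t and t ≤ v, therefore v = t. Because n = x and x = y, n = y. n divides v, so y divides v. v = t, so y divides t. t divides y, so y = t. Then t = y.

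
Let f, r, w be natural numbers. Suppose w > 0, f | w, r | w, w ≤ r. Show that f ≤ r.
r | w and w > 0, thus r ≤ w. Since w ≤ r, w = r. f | w and w > 0, hence f ≤ w. From w = r, f ≤ r.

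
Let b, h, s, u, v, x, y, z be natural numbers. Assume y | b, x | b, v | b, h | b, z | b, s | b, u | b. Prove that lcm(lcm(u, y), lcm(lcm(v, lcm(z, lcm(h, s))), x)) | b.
u | b and y | b, so lcm(u, y) | b. h | b and s | b, hence lcm(h, s) | b. From z | b, lcm(z, lcm(h, s)) | b. v | b, so lcm(v, lcm(z, lcm(h, s))) | b. x | b, so lcm(lcm(v, lcm(z, lcm(h, s))), x) | b. lcm(u, y) | b, so lcm(lcm(u, y), lcm(lcm(v, lcm(z, lcm(h, s))), x)) | b.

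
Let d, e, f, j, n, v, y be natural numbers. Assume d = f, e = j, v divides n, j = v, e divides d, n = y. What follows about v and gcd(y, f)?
v divides gcd(y, f)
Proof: n = y and v divides n, so v divides y. e = j and j = v, thus e = v. d = f and e divides d, thus e divides f. Since e = v, v divides f. v divides y, so v divides gcd(y, f).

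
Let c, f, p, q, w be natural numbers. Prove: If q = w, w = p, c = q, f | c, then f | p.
q = w and w = p, thus q = p. Because c = q and f | c, f | q. Because q = p, f | p.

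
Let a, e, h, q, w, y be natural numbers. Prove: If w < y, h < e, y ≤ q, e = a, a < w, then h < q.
e = a and h < e, thus h < a. a < w, so h < w. Since w < y, h < y. y ≤ q, so h < q.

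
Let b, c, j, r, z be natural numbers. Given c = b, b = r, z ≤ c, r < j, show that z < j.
From c = b and b = r, c = r. Since z ≤ c, z ≤ r. Because r < j, z < j.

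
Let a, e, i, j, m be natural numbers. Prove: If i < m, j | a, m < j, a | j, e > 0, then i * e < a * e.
j | a and a | j, thus j = a. Since m < j, m < a. i < m, so i < a. e > 0, so i * e < a * e.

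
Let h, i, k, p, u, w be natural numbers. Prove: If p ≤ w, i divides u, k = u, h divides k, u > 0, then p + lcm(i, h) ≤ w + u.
Since k = u and h divides k, h divides u. i divides u, so lcm(i, h) divides u. u > 0, so lcm(i, h) ≤ u. Since p ≤ w, p + lcm(i, h) ≤ w + u.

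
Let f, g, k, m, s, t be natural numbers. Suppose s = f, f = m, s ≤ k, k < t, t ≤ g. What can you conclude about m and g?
m < g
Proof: From s = f and f = m, s = m. Since s ≤ k, m ≤ k. k < t and t ≤ g, therefore k < g. m ≤ k, so m < g.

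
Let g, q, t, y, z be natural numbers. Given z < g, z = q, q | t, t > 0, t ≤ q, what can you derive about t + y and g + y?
t + y < g + y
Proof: q | t and t > 0, therefore q ≤ t. t ≤ q, so q = t. Since z = q, z = t. Since z < g, t < g. Then t + y < g + y.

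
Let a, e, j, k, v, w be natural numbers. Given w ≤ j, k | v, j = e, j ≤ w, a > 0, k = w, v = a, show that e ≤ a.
w ≤ j and j ≤ w, so w = j. j = e, so w = e. v = a and k | v, hence k | a. Since k = w, w | a. a > 0, so w ≤ a. From w = e, e ≤ a.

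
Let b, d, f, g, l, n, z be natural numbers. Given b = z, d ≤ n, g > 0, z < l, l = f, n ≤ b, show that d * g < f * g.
b = z and n ≤ b, so n ≤ z. Since z < l, n < l. From d ≤ n, d < l. Since l = f, d < f. Since g > 0, by multiplying by a positive, d * g < f * g.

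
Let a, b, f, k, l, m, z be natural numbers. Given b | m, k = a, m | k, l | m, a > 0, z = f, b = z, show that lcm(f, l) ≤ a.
Since b = z and b | m, z | m. z = f, so f | m. Because l | m, lcm(f, l) | m. From k = a and m | k, m | a. lcm(f, l) | m, so lcm(f, l) | a. Since a > 0, lcm(f, l) ≤ a.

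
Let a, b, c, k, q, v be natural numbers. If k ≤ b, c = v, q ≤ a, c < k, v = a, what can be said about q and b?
q < b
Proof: c = v and c < k, hence v < k. Since v = a, a < k. From k ≤ b, a < b. From q ≤ a, q < b.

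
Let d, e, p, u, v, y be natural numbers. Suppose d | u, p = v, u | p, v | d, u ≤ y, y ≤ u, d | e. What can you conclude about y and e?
y | e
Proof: p = v and u | p, hence u | v. v | d, so u | d. d | u, so d = u. Since u ≤ y and y ≤ u, u = y. d = u, so d = y. d | e, so y | e.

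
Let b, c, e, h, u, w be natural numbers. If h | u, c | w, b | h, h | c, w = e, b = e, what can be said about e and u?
e | u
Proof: w = e and c | w, therefore c | e. h | c, so h | e. b = e and b | h, therefore e | h. Since h | e, h = e. From h | u, e | u.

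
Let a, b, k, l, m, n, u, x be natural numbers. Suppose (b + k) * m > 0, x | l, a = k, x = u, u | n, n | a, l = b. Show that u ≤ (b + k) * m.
Since l = b and x | l, x | b. Because x = u, u | b. a = k and n | a, thus n | k. Since u | n, u | k. u | b, so u | b + k. Then u | (b + k) * m. Since (b + k) * m > 0, u ≤ (b + k) * m.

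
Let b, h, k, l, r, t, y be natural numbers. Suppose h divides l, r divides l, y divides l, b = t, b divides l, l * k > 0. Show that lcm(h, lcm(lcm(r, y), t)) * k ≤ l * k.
r divides l and y divides l, so lcm(r, y) divides l. b = t and b divides l, thus t divides l. lcm(r, y) divides l, so lcm(lcm(r, y), t) divides l. Since h divides l, lcm(h, lcm(lcm(r, y), t)) divides l. Then lcm(h, lcm(lcm(r, y), t)) * k divides l * k. From l * k > 0, lcm(h, lcm(lcm(r, y), t)) * k ≤ l * k.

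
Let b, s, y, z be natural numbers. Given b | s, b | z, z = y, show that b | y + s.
z = y and b | z, hence b | y. b | s, so b | y + s.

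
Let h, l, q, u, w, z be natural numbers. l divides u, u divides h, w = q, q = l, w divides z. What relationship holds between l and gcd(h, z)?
l divides gcd(h, z)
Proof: Since l divides u and u divides h, l divides h. Because w = q and q = l, w = l. Since w divides z, l divides z. l divides h, so l divides gcd(h, z).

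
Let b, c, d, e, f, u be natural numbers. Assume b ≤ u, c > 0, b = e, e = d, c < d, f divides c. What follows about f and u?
f < u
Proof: From f divides c and c > 0, f ≤ c. From c < d, f < d. b = e and e = d, so b = d. From b ≤ u, d ≤ u. f < d, so f < u.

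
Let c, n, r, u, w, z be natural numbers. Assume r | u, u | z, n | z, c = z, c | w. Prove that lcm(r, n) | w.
r | u and u | z, therefore r | z. n | z, so lcm(r, n) | z. Because c = z and c | w, z | w. lcm(r, n) | z, so lcm(r, n) | w.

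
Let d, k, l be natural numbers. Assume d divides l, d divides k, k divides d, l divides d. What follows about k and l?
k = l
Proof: k divides d and d divides k, so k = d. Because d divides l and l divides d, d = l. Since k = d, k = l.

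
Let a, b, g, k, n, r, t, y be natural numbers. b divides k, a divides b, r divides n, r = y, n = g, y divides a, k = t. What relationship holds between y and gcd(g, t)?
y divides gcd(g, t)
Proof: r = y and r divides n, thus y divides n. Since n = g, y divides g. From y divides a and a divides b, y divides b. Since b divides k, y divides k. Since k = t, y divides t. y divides g, so y divides gcd(g, t).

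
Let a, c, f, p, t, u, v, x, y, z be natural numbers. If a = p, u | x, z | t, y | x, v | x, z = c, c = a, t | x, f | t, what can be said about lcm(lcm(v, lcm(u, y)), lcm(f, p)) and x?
lcm(lcm(v, lcm(u, y)), lcm(f, p)) | x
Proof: Because u | x and y | x, lcm(u, y) | x. v | x, so lcm(v, lcm(u, y)) | x. c = a and a = p, so c = p. Because z = c and z | t, c | t. c = p, so p | t. f | t, so lcm(f, p) | t. t | x, so lcm(f, p) | x. lcm(v, lcm(u, y)) | x, so lcm(lcm(v, lcm(u, y)), lcm(f, p)) | x.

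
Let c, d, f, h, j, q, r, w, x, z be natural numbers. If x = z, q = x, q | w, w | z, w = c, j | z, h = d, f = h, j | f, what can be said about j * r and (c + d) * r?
j * r | (c + d) * r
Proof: From q = x and q | w, x | w. Since x = z, z | w. w | z, so z = w. Since w = c, z = c. Since j | z, j | c. f = h and j | f, therefore j | h. h = d, so j | d. Since j | c, j | c + d. Then j * r | (c + d) * r.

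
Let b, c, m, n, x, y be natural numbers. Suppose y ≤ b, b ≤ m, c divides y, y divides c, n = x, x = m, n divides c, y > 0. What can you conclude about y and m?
y = m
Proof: y ≤ b and b ≤ m, therefore y ≤ m. c divides y and y divides c, therefore c = y. n = x and x = m, hence n = m. Since n divides c, m divides c. c = y, so m divides y. From y > 0, m ≤ y. Since y ≤ m, y = m.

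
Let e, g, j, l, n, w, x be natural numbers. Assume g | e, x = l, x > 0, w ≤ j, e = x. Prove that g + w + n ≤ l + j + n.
Since e = x and g | e, g | x. x > 0, so g ≤ x. x = l, so g ≤ l. w ≤ j, so g + w ≤ l + j. Then g + w + n ≤ l + j + n.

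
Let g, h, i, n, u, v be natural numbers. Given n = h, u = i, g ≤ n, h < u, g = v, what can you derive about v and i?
v < i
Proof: From g = v and g ≤ n, v ≤ n. Since n = h, v ≤ h. From u = i and h < u, h < i. Since v ≤ h, v < i.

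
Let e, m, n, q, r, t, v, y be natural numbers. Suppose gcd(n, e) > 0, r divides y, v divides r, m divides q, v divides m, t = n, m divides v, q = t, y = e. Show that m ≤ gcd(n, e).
q = t and t = n, hence q = n. m divides q, so m divides n. From v divides m and m divides v, v = m. v divides r and r divides y, so v divides y. Because v = m, m divides y. y = e, so m divides e. Since m divides n, m divides gcd(n, e). Since gcd(n, e) > 0, m ≤ gcd(n, e).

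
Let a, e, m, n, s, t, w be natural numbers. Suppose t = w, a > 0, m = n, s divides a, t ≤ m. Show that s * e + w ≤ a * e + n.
From s divides a and a > 0, s ≤ a. By multiplying by a non-negative, s * e ≤ a * e. m = n and t ≤ m, therefore t ≤ n. Because t = w, w ≤ n. s * e ≤ a * e, so s * e + w ≤ a * e + n.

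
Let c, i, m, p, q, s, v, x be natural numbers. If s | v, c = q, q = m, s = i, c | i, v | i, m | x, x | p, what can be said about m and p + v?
m | p + v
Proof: Since m | x and x | p, m | p. From s = i and s | v, i | v. Since v | i, i = v. From c = q and q = m, c = m. Since c | i, m | i. Since i = v, m | v. m | p, so m | p + v.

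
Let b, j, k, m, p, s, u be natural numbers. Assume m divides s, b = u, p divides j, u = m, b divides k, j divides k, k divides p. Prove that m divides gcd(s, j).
k divides p and p divides j, hence k divides j. Since j divides k, k = j. b = u and u = m, therefore b = m. Since b divides k, m divides k. Since k = j, m divides j. Since m divides s, m divides gcd(s, j).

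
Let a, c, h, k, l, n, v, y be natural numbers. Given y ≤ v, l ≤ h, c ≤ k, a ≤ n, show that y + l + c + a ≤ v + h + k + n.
From y ≤ v and l ≤ h, y + l ≤ v + h. Since c ≤ k, y + l + c ≤ v + h + k. Since a ≤ n, y + l + c + a ≤ v + h + k + n.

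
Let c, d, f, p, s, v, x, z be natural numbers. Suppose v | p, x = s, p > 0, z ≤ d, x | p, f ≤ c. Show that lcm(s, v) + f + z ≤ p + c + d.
From x = s and x | p, s | p. Since v | p, lcm(s, v) | p. Since p > 0, lcm(s, v) ≤ p. f ≤ c and z ≤ d, hence f + z ≤ c + d. Since lcm(s, v) ≤ p, lcm(s, v) + f + z ≤ p + c + d.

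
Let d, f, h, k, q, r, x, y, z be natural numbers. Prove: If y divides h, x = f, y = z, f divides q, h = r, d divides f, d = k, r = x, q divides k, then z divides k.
f divides q and q divides k, hence f divides k. d = k and d divides f, so k divides f. Since f divides k, f = k. x = f, so x = k. h = r and y divides h, so y divides r. Since r = x, y divides x. Since y = z, z divides x. x = k, so z divides k.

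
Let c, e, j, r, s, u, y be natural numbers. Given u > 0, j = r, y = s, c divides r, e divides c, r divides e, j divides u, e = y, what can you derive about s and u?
s ≤ u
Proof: From e = y and y = s, e = s. Because e divides c and c divides r, e divides r. r divides e, so r = e. Because j = r and j divides u, r divides u. Since r = e, e divides u. Since u > 0, e ≤ u. e = s, so s ≤ u.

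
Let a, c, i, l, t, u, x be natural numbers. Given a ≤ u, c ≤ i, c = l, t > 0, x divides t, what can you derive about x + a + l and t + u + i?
x + a + l ≤ t + u + i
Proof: From x divides t and t > 0, x ≤ t. c = l and c ≤ i, therefore l ≤ i. Since a ≤ u, a + l ≤ u + i. x ≤ t, so x + a + l ≤ t + u + i.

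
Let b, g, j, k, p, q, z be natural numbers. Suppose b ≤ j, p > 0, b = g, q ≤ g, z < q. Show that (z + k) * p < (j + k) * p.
b = g and b ≤ j, thus g ≤ j. q ≤ g, so q ≤ j. z < q, so z < j. Then z + k < j + k. From p > 0, by multiplying by a positive, (z + k) * p < (j + k) * p.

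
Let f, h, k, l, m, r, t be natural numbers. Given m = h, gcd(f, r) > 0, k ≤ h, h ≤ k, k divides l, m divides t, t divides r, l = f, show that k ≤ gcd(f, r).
l = f and k divides l, so k divides f. From h ≤ k and k ≤ h, h = k. Since m = h, m = k. m divides t, so k divides t. Since t divides r, k divides r. k divides f, so k divides gcd(f, r). gcd(f, r) > 0, so k ≤ gcd(f, r).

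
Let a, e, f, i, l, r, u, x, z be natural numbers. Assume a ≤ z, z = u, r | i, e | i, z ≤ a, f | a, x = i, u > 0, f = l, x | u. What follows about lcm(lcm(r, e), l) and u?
lcm(lcm(r, e), l) ≤ u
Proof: From r | i and e | i, lcm(r, e) | i. Since x = i and x | u, i | u. Since lcm(r, e) | i, lcm(r, e) | u. a ≤ z and z ≤ a, so a = z. z = u, so a = u. f | a, so f | u. f = l, so l | u. Since lcm(r, e) | u, lcm(lcm(r, e), l) | u. Since u > 0, lcm(lcm(r, e), l) ≤ u.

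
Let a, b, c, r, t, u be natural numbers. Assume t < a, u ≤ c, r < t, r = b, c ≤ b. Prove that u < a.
u ≤ c and c ≤ b, thus u ≤ b. r < t and t < a, thus r < a. r = b, so b < a. From u ≤ b, u < a.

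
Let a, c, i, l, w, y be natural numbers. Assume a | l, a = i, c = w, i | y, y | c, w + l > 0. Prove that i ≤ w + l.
c = w and y | c, hence y | w. i | y, so i | w. a = i and a | l, hence i | l. i | w, so i | w + l. Since w + l > 0, i ≤ w + l.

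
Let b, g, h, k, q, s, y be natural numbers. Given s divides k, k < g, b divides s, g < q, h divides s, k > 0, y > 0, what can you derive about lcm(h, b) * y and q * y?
lcm(h, b) * y < q * y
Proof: h divides s and b divides s, thus lcm(h, b) divides s. Since s divides k, lcm(h, b) divides k. k > 0, so lcm(h, b) ≤ k. Since k < g, lcm(h, b) < g. Since g < q, lcm(h, b) < q. Since y > 0, by multiplying by a positive, lcm(h, b) * y < q * y.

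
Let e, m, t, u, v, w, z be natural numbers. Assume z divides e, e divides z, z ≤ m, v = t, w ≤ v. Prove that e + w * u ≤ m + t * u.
z divides e and e divides z, hence z = e. z ≤ m, so e ≤ m. v = t and w ≤ v, therefore w ≤ t. By multiplying by a non-negative, w * u ≤ t * u. e ≤ m, so e + w * u ≤ m + t * u.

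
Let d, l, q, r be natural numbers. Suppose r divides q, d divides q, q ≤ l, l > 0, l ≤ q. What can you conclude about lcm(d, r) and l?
lcm(d, r) ≤ l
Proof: Because q ≤ l and l ≤ q, q = l. Since d divides q and r divides q, lcm(d, r) divides q. q = l, so lcm(d, r) divides l. Since l > 0, lcm(d, r) ≤ l.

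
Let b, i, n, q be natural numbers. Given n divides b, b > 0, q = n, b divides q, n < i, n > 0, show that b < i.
From n divides b and b > 0, n ≤ b. q = n and b divides q, therefore b divides n. Since n > 0, b ≤ n. n ≤ b, so n = b. Since n < i, b < i.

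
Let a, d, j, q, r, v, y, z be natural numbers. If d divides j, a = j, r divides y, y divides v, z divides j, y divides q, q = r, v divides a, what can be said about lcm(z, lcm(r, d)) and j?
lcm(z, lcm(r, d)) divides j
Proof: From q = r and y divides q, y divides r. r divides y, so y = r. From a = j and v divides a, v divides j. Since y divides v, y divides j. Because y = r, r divides j. Since d divides j, lcm(r, d) divides j. Since z divides j, lcm(z, lcm(r, d)) divides j.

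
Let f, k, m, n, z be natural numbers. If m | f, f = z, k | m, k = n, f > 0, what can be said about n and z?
n ≤ z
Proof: Because k | m and m | f, k | f. Since f > 0, k ≤ f. Because f = z, k ≤ z. k = n, so n ≤ z.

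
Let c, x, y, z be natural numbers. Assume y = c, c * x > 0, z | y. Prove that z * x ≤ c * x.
y = c and z | y, therefore z | c. Then z * x | c * x. c * x > 0, so z * x ≤ c * x.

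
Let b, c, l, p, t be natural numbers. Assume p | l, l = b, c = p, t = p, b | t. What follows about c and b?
c = b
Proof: l = b and p | l, thus p | b. t = p and b | t, hence b | p. Since p | b, p = b. c = p, so c = b.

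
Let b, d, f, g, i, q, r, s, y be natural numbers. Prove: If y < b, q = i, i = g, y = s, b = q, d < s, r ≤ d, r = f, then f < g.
q = i and i = g, therefore q = g. r = f and r ≤ d, so f ≤ d. Since d < s, f < s. y = s and y < b, so s < b. Since b = q, s < q. Since f < s, f < q. q = g, so f < g.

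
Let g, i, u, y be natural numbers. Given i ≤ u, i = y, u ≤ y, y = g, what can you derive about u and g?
u = g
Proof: From i = y and i ≤ u, y ≤ u. Since u ≤ y, u = y. Because y = g, u = g.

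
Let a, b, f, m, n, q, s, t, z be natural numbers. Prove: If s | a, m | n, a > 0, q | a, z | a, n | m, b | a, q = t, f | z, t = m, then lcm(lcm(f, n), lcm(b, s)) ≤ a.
f | z and z | a, hence f | a. Since m | n and n | m, m = n. q = t and t = m, so q = m. q | a, so m | a. m = n, so n | a. f | a, so lcm(f, n) | a. b | a and s | a, therefore lcm(b, s) | a. lcm(f, n) | a, so lcm(lcm(f, n), lcm(b, s)) | a. Since a > 0, lcm(lcm(f, n), lcm(b, s)) ≤ a.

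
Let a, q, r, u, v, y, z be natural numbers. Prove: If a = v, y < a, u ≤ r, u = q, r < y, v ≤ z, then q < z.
u = q and u ≤ r, so q ≤ r. a = v and y < a, hence y < v. v ≤ z, so y < z. r < y, so r < z. q ≤ r, so q < z.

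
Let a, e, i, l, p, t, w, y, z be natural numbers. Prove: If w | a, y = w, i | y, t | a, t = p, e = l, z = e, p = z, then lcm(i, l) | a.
y = w and i | y, therefore i | w. w | a, so i | a. p = z and z = e, so p = e. Since e = l, p = l. Because t = p and t | a, p | a. Since p = l, l | a. i | a, so lcm(i, l) | a.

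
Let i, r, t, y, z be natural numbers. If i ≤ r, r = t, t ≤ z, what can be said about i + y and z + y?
i + y ≤ z + y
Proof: Since r = t and i ≤ r, i ≤ t. t ≤ z, so i ≤ z. Then i + y ≤ z + y.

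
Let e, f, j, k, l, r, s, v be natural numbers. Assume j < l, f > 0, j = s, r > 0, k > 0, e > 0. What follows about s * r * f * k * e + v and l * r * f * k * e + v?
s * r * f * k * e + v < l * r * f * k * e + v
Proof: Because j = s and j < l, s < l. Using r > 0, by multiplying by a positive, s * r < l * r. From f > 0, by multiplying by a positive, s * r * f < l * r * f. Combined with k > 0, by multiplying by a positive, s * r * f * k < l * r * f * k. Combining with e > 0, by multiplying by a positive, s * r * f * k * e < l * r * f * k * e. Then s * r * f * k * e + v < l * r * f * k * e + v.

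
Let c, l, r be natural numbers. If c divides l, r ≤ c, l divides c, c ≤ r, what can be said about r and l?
r = l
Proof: l divides c and c divides l, thus l = c. c ≤ r and r ≤ c, thus c = r. l = c, so l = r. Then r = l.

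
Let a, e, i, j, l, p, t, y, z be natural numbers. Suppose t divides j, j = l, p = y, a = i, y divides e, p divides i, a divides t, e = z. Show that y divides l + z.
From a = i and a divides t, i divides t. Since p divides i, p divides t. Since t divides j, p divides j. p = y, so y divides j. j = l, so y divides l. From e = z and y divides e, y divides z. y divides l, so y divides l + z.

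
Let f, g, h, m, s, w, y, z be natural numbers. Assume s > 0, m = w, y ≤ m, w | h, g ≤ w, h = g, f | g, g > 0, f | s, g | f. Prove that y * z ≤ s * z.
h = g and w | h, so w | g. Since g > 0, w ≤ g. g ≤ w, so w = g. m = w, so m = g. g | f and f | g, so g = f. m = g, so m = f. Since y ≤ m, y ≤ f. Because f | s and s > 0, f ≤ s. Since y ≤ f, y ≤ s. Then y * z ≤ s * z.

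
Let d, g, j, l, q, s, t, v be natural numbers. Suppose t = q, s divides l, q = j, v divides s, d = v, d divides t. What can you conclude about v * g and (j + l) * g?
v * g divides (j + l) * g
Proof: Because t = q and q = j, t = j. d = v and d divides t, thus v divides t. Since t = j, v divides j. Since v divides s and s divides l, v divides l. v divides j, so v divides j + l. Then v * g divides (j + l) * g.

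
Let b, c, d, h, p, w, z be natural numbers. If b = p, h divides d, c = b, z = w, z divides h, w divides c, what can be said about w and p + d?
w divides p + d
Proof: From c = b and b = p, c = p. Since w divides c, w divides p. Since z divides h and h divides d, z divides d. Since z = w, w divides d. Since w divides p, w divides p + d.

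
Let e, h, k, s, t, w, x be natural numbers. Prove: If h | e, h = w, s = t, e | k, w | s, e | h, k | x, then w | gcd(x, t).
e | h and h | e, thus e = h. Because h = w, e = w. Because e | k and k | x, e | x. e = w, so w | x. Since s = t and w | s, w | t. w | x, so w | gcd(x, t).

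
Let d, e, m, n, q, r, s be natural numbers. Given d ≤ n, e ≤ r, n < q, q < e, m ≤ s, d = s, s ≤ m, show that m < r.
s ≤ m and m ≤ s, so s = m. Since d = s, d = m. Since n < q and q < e, n < e. Since e ≤ r, n < r. Since d ≤ n, d < r. d = m, so m < r.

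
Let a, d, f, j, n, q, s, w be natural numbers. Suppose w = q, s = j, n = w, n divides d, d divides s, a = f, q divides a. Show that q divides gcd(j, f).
n = w and n divides d, so w divides d. d divides s, so w divides s. s = j, so w divides j. w = q, so q divides j. Since a = f and q divides a, q divides f. Because q divides j, q divides gcd(j, f).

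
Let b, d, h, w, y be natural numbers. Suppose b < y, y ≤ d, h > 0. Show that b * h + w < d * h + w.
b < y and y ≤ d, therefore b < d. From h > 0, by multiplying by a positive, b * h < d * h. Then b * h + w < d * h + w.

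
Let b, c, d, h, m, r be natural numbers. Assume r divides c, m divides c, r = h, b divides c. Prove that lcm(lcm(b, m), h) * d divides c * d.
b divides c and m divides c, therefore lcm(b, m) divides c. r = h and r divides c, therefore h divides c. Since lcm(b, m) divides c, lcm(lcm(b, m), h) divides c. Then lcm(lcm(b, m), h) * d divides c * d.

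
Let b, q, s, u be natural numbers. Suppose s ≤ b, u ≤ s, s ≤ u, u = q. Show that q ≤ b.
s ≤ u and u ≤ s, therefore s = u. From s ≤ b, u ≤ b. Since u = q, q ≤ b.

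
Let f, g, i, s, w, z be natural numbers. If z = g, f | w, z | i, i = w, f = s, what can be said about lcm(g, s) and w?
lcm(g, s) | w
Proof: i = w and z | i, thus z | w. Since z = g, g | w. f = s and f | w, thus s | w. From g | w, lcm(g, s) | w.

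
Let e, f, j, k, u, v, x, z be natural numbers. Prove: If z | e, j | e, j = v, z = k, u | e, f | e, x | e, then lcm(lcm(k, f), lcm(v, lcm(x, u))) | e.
z = k and z | e, so k | e. f | e, so lcm(k, f) | e. Because j = v and j | e, v | e. x | e and u | e, therefore lcm(x, u) | e. Since v | e, lcm(v, lcm(x, u)) | e. Because lcm(k, f) | e, lcm(lcm(k, f), lcm(v, lcm(x, u))) | e.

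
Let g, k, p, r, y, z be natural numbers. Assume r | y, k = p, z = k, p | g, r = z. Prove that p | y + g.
z = k and k = p, so z = p. r = z and r | y, therefore z | y. Since z = p, p | y. p | g, so p | y + g.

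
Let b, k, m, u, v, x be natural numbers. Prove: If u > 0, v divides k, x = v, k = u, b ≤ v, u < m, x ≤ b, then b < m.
Because x = v and x ≤ b, v ≤ b. Since b ≤ v, v = b. Because k = u and v divides k, v divides u. Since u > 0, v ≤ u. Since u < m, v < m. Since v = b, b < m.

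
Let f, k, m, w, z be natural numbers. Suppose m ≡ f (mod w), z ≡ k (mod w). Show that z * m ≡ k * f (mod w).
Since z ≡ k (mod w) and m ≡ f (mod w), by multiplying congruences, z * m ≡ k * f (mod w).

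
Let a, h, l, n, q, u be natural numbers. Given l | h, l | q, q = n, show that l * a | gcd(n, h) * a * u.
q = n and l | q, so l | n. l | h, so l | gcd(n, h). Then l * a | gcd(n, h) * a. Then l * a | gcd(n, h) * a * u.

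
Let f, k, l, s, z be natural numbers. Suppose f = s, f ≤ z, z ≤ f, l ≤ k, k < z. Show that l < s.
z ≤ f and f ≤ z, therefore z = f. f = s, so z = s. Since k < z, k < s. From l ≤ k, l < s.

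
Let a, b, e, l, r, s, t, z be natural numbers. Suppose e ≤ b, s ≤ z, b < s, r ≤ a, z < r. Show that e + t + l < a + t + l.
e ≤ b and b < s, hence e < s. Since s ≤ z, e < z. Because z < r and r ≤ a, z < a. Since e < z, e < a. Then e + t < a + t. Then e + t + l < a + t + l.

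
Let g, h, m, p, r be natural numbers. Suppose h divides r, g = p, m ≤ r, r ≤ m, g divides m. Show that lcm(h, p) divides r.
m ≤ r and r ≤ m, thus m = r. g divides m, so g divides r. Since g = p, p divides r. Since h divides r, lcm(h, p) divides r.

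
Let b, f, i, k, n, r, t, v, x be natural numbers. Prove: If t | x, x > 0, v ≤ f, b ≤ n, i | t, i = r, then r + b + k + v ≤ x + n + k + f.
Because i | t and t | x, i | x. From i = r, r | x. Since x > 0, r ≤ x. b ≤ n, hence b + k ≤ n + k. v ≤ f, so b + k + v ≤ n + k + f. Since r ≤ x, r + b + k + v ≤ x + n + k + f.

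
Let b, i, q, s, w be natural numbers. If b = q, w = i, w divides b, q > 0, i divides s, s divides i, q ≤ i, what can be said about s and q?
s = q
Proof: s divides i and i divides s, hence s = i. b = q and w divides b, thus w divides q. Since w = i, i divides q. Since q > 0, i ≤ q. q ≤ i, so i = q. Since s = i, s = q.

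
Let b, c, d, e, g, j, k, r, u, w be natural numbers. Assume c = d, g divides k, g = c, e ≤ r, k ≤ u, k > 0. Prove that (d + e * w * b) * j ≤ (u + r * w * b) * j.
Because g = c and c = d, g = d. g divides k and k > 0, therefore g ≤ k. k ≤ u, so g ≤ u. g = d, so d ≤ u. e ≤ r. By multiplying by a non-negative, e * w ≤ r * w. By multiplying by a non-negative, e * w * b ≤ r * w * b. d ≤ u, so d + e * w * b ≤ u + r * w * b. By multiplying by a non-negative, (d + e * w * b) * j ≤ (u + r * w * b) * j.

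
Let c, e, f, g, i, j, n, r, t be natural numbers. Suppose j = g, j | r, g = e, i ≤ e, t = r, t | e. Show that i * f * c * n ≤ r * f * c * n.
From j = g and g = e, j = e. Since j | r, e | r. t = r and t | e, therefore r | e. Since e | r, e = r. i ≤ e, so i ≤ r. Then i * f ≤ r * f. Then i * f * c ≤ r * f * c. Then i * f * c * n ≤ r * f * c * n.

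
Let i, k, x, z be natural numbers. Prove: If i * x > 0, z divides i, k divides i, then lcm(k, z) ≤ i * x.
k divides i and z divides i, thus lcm(k, z) divides i. Then lcm(k, z) divides i * x. Since i * x > 0, lcm(k, z) ≤ i * x.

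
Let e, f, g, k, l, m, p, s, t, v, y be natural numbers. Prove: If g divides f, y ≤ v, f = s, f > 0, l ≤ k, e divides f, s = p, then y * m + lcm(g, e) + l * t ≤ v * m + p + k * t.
y ≤ v. By multiplying by a non-negative, y * m ≤ v * m. From f = s and s = p, f = p. g divides f and e divides f, thus lcm(g, e) divides f. Since f > 0, lcm(g, e) ≤ f. Since f = p, lcm(g, e) ≤ p. Since y * m ≤ v * m, y * m + lcm(g, e) ≤ v * m + p. l ≤ k. By multiplying by a non-negative, l * t ≤ k * t. Since y * m + lcm(g, e) ≤ v * m + p, y * m + lcm(g, e) + l * t ≤ v * m + p + k * t.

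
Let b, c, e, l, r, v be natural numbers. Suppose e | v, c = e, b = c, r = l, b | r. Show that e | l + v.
Because b = c and c = e, b = e. Since b | r, e | r. Because r = l, e | l. e | v, so e | l + v.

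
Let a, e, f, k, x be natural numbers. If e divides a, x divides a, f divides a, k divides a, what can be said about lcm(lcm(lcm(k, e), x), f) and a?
lcm(lcm(lcm(k, e), x), f) divides a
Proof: From k divides a and e divides a, lcm(k, e) divides a. Since x divides a, lcm(lcm(k, e), x) divides a. Since f divides a, lcm(lcm(lcm(k, e), x), f) divides a.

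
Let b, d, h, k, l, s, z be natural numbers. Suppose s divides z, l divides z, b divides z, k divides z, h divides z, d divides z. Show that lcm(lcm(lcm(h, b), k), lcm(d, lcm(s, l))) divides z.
h divides z and b divides z, so lcm(h, b) divides z. Because k divides z, lcm(lcm(h, b), k) divides z. From s divides z and l divides z, lcm(s, l) divides z. Since d divides z, lcm(d, lcm(s, l)) divides z. lcm(lcm(h, b), k) divides z, so lcm(lcm(lcm(h, b), k), lcm(d, lcm(s, l))) divides z.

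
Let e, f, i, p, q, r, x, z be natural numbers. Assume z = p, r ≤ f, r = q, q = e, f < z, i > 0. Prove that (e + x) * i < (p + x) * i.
r = q and r ≤ f, therefore q ≤ f. From z = p and f < z, f < p. Because q ≤ f, q < p. q = e, so e < p. Then e + x < p + x. Since i > 0, (e + x) * i < (p + x) * i.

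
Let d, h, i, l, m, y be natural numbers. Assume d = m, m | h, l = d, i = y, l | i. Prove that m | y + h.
Because l = d and d = m, l = m. Since l | i, m | i. Since i = y, m | y. Since m | h, m | y + h.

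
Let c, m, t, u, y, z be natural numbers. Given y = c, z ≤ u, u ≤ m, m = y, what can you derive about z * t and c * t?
z * t ≤ c * t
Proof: m = y and y = c, so m = c. From z ≤ u and u ≤ m, z ≤ m. Since m = c, z ≤ c. Then z * t ≤ c * t.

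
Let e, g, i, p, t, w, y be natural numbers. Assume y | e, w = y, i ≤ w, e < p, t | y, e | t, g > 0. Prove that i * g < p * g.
e | t and t | y, therefore e | y. Since y | e, y = e. w = y, so w = e. Since i ≤ w, i ≤ e. Since e < p, i < p. g > 0, so i * g < p * g.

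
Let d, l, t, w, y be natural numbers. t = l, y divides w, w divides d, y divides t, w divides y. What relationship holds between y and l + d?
y divides l + d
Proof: t = l and y divides t, so y divides l. From w divides y and y divides w, w = y. w divides d, so y divides d. Since y divides l, y divides l + d.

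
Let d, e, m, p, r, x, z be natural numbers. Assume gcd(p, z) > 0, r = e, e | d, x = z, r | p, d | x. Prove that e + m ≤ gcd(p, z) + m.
r = e and r | p, so e | p. e | d and d | x, thus e | x. From x = z, e | z. Since e | p, e | gcd(p, z). gcd(p, z) > 0, so e ≤ gcd(p, z). Then e + m ≤ gcd(p, z) + m.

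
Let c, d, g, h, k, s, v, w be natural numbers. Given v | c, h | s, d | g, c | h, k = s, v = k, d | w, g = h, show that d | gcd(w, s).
v = k and k = s, thus v = s. Since v | c, s | c. From c | h, s | h. h | s, so h = s. g = h and d | g, so d | h. From h = s, d | s. Since d | w, d | gcd(w, s).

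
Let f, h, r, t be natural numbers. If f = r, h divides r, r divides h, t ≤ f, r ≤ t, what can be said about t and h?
t = h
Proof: Since f = r and t ≤ f, t ≤ r. From r ≤ t, t = r. r divides h and h divides r, therefore r = h. t = r, so t = h.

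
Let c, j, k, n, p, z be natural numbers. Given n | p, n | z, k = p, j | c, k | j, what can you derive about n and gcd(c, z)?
n | gcd(c, z)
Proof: k | j and j | c, so k | c. k = p, so p | c. n | p, so n | c. Since n | z, n | gcd(c, z).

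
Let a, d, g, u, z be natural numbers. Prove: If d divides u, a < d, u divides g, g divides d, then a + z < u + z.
Since u divides g and g divides d, u divides d. Since d divides u, d = u. a < d, so a < u. Then a + z < u + z.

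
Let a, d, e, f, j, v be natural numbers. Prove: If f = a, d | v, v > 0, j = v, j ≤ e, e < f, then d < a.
Because d | v and v > 0, d ≤ v. Since j = v and j ≤ e, v ≤ e. From d ≤ v, d ≤ e. Since e < f, d < f. Since f = a, d < a.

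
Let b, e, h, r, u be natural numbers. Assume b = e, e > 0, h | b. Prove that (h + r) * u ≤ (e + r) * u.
b = e and h | b, therefore h | e. Since e > 0, h ≤ e. Then h + r ≤ e + r. Then (h + r) * u ≤ (e + r) * u.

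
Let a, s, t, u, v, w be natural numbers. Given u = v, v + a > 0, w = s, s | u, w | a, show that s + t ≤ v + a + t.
Since u = v and s | u, s | v. Since w = s and w | a, s | a. Since s | v, s | v + a. Since v + a > 0, s ≤ v + a. Then s + t ≤ v + a + t.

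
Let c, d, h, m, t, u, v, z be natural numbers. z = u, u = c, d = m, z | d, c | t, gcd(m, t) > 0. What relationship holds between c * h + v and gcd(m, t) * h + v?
c * h + v ≤ gcd(m, t) * h + v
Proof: From z = u and u = c, z = c. d = m and z | d, thus z | m. Because z = c, c | m. Since c | t, c | gcd(m, t). gcd(m, t) > 0, so c ≤ gcd(m, t). Then c * h ≤ gcd(m, t) * h. Then c * h + v ≤ gcd(m, t) * h + v.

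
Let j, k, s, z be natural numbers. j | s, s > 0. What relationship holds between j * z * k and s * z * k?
j * z * k ≤ s * z * k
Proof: j | s and s > 0, hence j ≤ s. Then j * z ≤ s * z. Then j * z * k ≤ s * z * k.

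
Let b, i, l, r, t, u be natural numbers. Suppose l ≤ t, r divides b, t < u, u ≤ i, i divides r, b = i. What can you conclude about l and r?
l < r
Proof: b = i and r divides b, so r divides i. Since i divides r, i = r. Because l ≤ t and t < u, l < u. u ≤ i, so l < i. i = r, so l < r.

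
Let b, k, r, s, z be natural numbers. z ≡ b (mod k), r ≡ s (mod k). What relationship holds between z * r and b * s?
z * r ≡ b * s (mod k)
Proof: z ≡ b (mod k) and r ≡ s (mod k). By multiplying congruences, z * r ≡ b * s (mod k).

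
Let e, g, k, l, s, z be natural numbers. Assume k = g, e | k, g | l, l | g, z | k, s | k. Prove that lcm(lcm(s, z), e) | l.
g | l and l | g, thus g = l. Since k = g, k = l. s | k and z | k, therefore lcm(s, z) | k. e | k, so lcm(lcm(s, z), e) | k. k = l, so lcm(lcm(s, z), e) | l.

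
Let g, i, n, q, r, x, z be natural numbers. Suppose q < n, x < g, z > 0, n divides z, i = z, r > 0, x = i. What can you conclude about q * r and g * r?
q * r < g * r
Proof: n divides z and z > 0, thus n ≤ z. Since q < n, q < z. x = i and i = z, therefore x = z. Since x < g, z < g. q < z, so q < g. Since r > 0, by multiplying by a positive, q * r < g * r.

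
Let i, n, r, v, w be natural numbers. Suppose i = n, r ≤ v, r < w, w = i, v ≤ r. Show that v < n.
Because w = i and i = n, w = n. r ≤ v and v ≤ r, therefore r = v. Since r < w, v < w. Since w = n, v < n.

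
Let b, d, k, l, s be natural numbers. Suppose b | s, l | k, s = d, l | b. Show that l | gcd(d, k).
s = d and b | s, thus b | d. Because l | b, l | d. Since l | k, l | gcd(d, k).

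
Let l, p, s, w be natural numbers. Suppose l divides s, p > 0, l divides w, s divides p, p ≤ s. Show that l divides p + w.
s divides p and p > 0, so s ≤ p. p ≤ s, so s = p. l divides s, so l divides p. Because l divides w, l divides p + w.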